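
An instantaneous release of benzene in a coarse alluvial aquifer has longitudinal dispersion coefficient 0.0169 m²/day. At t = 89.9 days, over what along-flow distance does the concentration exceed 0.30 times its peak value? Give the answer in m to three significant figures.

5.41 m

The plume is Gaussian with σ = √(2Dt) = √(2 × 0.0169 × 89.9) = 1.743 m.
C/C_peak = exp(−Δx²/(2σ²)) = 0.30 ⇒ Δx = σ·√(−2 ln 0.30) = 1.743 × 1.552 = 2.705 m.
Width = 2Δx = 5.41 m.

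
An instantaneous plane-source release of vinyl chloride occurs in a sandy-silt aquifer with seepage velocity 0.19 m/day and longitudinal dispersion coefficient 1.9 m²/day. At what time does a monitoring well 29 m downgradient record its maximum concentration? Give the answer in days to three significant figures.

109 days

For the 1D instantaneous-source solution, setting ∂C/∂t = 0 at fixed x gives v²t² + 2Dt − x² = 0, so t = (√(D² + v²x²) − D)/v².
√(D² + v²x²) = √(1.9² + 0.19² × 29²) = 5.828; v² = 0.0361.
t = (5.828 − 1.9)/0.0361 = 109 days (vs. the pure-advection estimate x/v = 153 d).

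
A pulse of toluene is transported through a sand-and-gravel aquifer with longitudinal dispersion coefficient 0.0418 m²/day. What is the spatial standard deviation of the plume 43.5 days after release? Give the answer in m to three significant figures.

Dispersive spreading gives a Gaussian with σ² = 2Dt; advection only shifts the center.
σ = √(2 × 0.0418 × 43.5) = 1.91 m.

1.91 m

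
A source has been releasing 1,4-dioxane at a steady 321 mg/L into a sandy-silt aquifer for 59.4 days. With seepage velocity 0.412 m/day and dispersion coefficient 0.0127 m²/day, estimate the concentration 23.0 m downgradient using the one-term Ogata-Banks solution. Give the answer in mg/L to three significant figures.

284 mg/L

For a continuous step input, C/C₀ ≈ ½·erfc((x−vt)/(2√(Dt))).
vt = 0.412 × 59.4 = 24.4728 m and 2√(Dt) = 2√(0.0127 × 59.4) = 1.737 m.
Argument (x−vt)/(2√(Dt)) = (23.0 − 24.4728)/1.737 = -0.8479; ½·erfc(-0.8479) = 0.8848.
C = 321 × 0.8848 = 284 mg/L.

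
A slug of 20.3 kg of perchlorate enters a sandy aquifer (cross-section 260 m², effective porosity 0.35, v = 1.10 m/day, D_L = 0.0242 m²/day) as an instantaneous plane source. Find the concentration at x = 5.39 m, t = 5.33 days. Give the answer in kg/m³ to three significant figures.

0.114 kg/m³

For an instantaneous plane source, C(x,t) = M/(n_e·A·√(4πDt)) · exp(−(x−vt)²/(4Dt)), with n_e·A the pore (flow) area.
Plume center vt = 1.10 × 5.33 = 5.863 m, so the well at 5.39 m is 0.473 m upgradient of the peak.
√(4πDt) = 1.273 m, giving peak height M/(n_e·A·√(4πDt)) = 20.3/(0.35 × 260 × 1.273) = 0.1752 kg/m³.
(x−vt)²/(4Dt) = (-0.473)²/(4 × 0.0242 × 5.33) = 0.4336; exp(−0.4336) = 0.6482.
C = 0.1752 × 0.6482 = 0.114 kg/m³.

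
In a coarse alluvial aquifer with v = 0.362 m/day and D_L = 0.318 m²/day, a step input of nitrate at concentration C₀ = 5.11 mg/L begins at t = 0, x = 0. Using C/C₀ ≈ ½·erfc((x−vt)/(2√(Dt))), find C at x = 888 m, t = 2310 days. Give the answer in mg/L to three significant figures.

For a continuous step input, C/C₀ ≈ ½·erfc((x−vt)/(2√(Dt))).
vt = 0.362 × 2310 = 836.22 m and 2√(Dt) = 2√(0.318 × 2310) = 54.21 m.
Argument (x−vt)/(2√(Dt)) = (888 − 836.22)/54.21 = 0.9552; ½·erfc(0.9552) = 0.08837.
C = 5.11 × 0.08837 = 0.452 mg/L.

0.452 mg/L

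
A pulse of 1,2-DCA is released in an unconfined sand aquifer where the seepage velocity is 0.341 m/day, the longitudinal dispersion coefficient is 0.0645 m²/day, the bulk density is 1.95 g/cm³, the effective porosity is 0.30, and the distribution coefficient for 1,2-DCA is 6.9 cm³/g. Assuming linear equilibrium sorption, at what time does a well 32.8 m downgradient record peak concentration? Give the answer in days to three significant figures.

Retardation factor R = 1 + ρ_b·K_d/n = 1 + 1.95 × 6.9/0.30 = 45.85.
Sorption retards both mechanisms: v_R = v/R = 0.007437 m/day, D_R = D/R = 0.001407 m²/day.
Peak time from v_R²t² + 2D_R t − x² = 0: t = (√(D_R² + v_R²x²) − D_R)/v_R².
√(D_R² + v_R²x²) = √(0.001407² + 0.007437² × 32.8²) = 0.2439; v_R² = 5.531e-05.
t = (0.2439 − 0.001407)/5.531e-05 = 4380 days.

4380 days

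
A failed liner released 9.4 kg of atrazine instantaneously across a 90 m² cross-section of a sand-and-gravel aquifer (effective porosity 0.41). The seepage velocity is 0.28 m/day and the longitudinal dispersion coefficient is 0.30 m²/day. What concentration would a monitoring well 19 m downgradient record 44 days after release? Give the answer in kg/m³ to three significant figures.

0.00850 kg/m³

For an instantaneous plane source, C(x,t) = M/(n_e·A·√(4πDt)) · exp(−(x−vt)²/(4Dt)), with n_e·A the pore (flow) area.
Plume center vt = 0.28 × 44 = 12.32 m, so the well at 19 m is 6.68 m downgradient of the peak.
√(4πDt) = 12.88 m, giving peak height M/(n_e·A·√(4πDt)) = 9.4/(0.41 × 90 × 12.88) = 0.01978 kg/m³.
(x−vt)²/(4Dt) = (6.68)²/(4 × 0.30 × 44) = 0.8451; exp(−0.8451) = 0.4295.
C = 0.01978 × 0.4295 = 0.00850 kg/m³.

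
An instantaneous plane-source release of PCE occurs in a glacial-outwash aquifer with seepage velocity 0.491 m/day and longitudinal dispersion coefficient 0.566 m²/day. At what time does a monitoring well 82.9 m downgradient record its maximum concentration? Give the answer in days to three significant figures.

For the 1D instantaneous-source solution, setting ∂C/∂t = 0 at fixed x gives v²t² + 2Dt − x² = 0, so t = (√(D² + v²x²) − D)/v².
√(D² + v²x²) = √(0.566² + 0.491² × 82.9²) = 40.71; v² = 0.241081.
t = (40.71 − 0.566)/0.241081 = 167 days (vs. the pure-advection estimate x/v = 169 d).

167 days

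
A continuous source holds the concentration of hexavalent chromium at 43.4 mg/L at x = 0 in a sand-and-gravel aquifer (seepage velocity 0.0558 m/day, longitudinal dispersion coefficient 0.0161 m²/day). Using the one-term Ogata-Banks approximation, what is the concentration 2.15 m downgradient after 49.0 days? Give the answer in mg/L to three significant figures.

29.5 mg/L

For a continuous step input, C/C₀ ≈ ½·erfc((x−vt)/(2√(Dt))).
vt = 0.0558 × 49.0 = 2.7342 m and 2√(Dt) = 2√(0.0161 × 49.0) = 1.776 m.
Argument (x−vt)/(2√(Dt)) = (2.15 − 2.7342)/1.776 = -0.3289; ½·erfc(-0.3289) = 0.6791.
C = 43.4 × 0.6791 = 29.5 mg/L.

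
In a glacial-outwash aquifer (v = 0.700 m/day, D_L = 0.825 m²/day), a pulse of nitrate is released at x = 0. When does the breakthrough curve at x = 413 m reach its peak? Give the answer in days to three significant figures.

For the 1D instantaneous-source solution, setting ∂C/∂t = 0 at fixed x gives v²t² + 2Dt − x² = 0, so t = (√(D² + v²x²) − D)/v².
√(D² + v²x²) = √(0.825² + 0.700² × 413²) = 289.1; v² = 0.49.
t = (289.1 − 0.825)/0.49 = 588 days (vs. the pure-advection estimate x/v = 590 d).

588 days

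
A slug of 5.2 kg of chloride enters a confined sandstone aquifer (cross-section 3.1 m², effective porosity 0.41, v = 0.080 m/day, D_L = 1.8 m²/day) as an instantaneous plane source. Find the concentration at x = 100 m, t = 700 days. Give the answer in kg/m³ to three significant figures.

0.0221 kg/m³

For an instantaneous plane source, C(x,t) = M/(n_e·A·√(4πDt)) · exp(−(x−vt)²/(4Dt)), with n_e·A the pore (flow) area.
Plume center vt = 0.080 × 700 = 56 m, so the well at 100 m is 44 m downgradient of the peak.
√(4πDt) = 125.8 m, giving peak height M/(n_e·A·√(4πDt)) = 5.2/(0.41 × 3.1 × 125.8) = 0.03252 kg/m³.
(x−vt)²/(4Dt) = (44)²/(4 × 1.8 × 700) = 0.3841; exp(−0.3841) = 0.6811.
C = 0.03252 × 0.6811 = 0.0221 kg/m³.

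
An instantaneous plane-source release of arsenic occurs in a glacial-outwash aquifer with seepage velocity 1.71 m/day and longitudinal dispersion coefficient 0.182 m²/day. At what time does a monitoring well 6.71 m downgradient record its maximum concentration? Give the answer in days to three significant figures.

3.86 days

For the 1D instantaneous-source solution, setting ∂C/∂t = 0 at fixed x gives v²t² + 2Dt − x² = 0, so t = (√(D² + v²x²) − D)/v².
√(D² + v²x²) = √(0.182² + 1.71² × 6.71²) = 11.48; v² = 2.9241.
t = (11.48 − 0.182)/2.9241 = 3.86 days (vs. the pure-advection estimate x/v = 3.92 d).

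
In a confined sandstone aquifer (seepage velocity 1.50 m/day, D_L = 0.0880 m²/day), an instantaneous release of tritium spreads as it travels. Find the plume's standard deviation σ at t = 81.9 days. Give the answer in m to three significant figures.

Dispersive spreading gives a Gaussian with σ² = 2Dt; advection only shifts the center.
σ = √(2 × 0.0880 × 81.9) = 3.80 m.

3.80 m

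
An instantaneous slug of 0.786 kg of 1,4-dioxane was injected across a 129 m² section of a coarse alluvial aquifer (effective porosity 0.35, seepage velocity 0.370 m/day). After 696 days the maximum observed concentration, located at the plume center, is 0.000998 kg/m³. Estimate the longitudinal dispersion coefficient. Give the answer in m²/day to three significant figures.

At the plume center C_max = M/(n_e·A·√(4πDt)), so D = M²/(4πt·(n_e·A·C_max)²).
n_e·A·C_max = 0.35 × 129 × 0.000998 = 0.04506 kg/m.
D = 0.786²/(4π × 696 × 0.04506²) = 0.0348 m²/day.

0.0348 m²/day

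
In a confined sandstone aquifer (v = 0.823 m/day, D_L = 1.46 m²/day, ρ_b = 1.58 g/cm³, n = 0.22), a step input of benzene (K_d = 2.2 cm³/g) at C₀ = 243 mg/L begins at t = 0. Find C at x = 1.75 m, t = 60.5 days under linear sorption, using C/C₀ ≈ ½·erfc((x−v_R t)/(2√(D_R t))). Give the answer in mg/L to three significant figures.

157 mg/L

Retardation factor R = 1 + ρ_b·K_d/n = 1 + 1.58 × 2.2/0.22 = 16.80.
Sorption retards both mechanisms: v_R = v/R = 0.04899 m/day, D_R = D/R = 0.08690 m²/day.
v_R·t = 0.04899 × 60.5 = 2.963895 m; 2√(D_R t) = 4.586 m; argument = (1.75 − 2.963895)/4.586 = -0.2647.
C = C₀ × ½·erfc(-0.2647) = 243 × 0.6459 = 157 mg/L.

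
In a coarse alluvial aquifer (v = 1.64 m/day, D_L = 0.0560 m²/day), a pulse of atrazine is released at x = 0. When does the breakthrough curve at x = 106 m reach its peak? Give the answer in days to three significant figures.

For the 1D instantaneous-source solution, setting ∂C/∂t = 0 at fixed x gives v²t² + 2Dt − x² = 0, so t = (√(D² + v²x²) − D)/v².
√(D² + v²x²) = √(0.0560² + 1.64² × 106²) = 173.8; v² = 2.6896.
t = (173.8 − 0.0560)/2.6896 = 64.6 days (vs. the pure-advection estimate x/v = 64.6 d).

64.6 days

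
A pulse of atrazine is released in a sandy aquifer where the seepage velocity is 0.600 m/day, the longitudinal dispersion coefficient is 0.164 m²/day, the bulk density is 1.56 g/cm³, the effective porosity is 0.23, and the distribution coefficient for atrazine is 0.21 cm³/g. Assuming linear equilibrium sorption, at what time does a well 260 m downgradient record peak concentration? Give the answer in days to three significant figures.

Retardation factor R = 1 + ρ_b·K_d/n = 1 + 1.56 × 0.21/0.23 = 2.424.
Sorption retards both mechanisms: v_R = v/R = 0.2475 m/day, D_R = D/R = 0.06766 m²/day.
Peak time from v_R²t² + 2D_R t − x² = 0: t = (√(D_R² + v_R²x²) − D_R)/v_R².
√(D_R² + v_R²x²) = √(0.06766² + 0.2475² × 260²) = 64.35; v_R² = 0.06126.
t = (64.35 − 0.06766)/0.06126 = 1050 days.

1050 days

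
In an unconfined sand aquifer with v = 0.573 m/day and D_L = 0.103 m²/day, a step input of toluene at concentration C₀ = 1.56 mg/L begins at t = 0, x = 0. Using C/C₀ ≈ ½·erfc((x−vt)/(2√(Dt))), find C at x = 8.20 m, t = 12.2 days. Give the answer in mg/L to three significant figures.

For a continuous step input, C/C₀ ≈ ½·erfc((x−vt)/(2√(Dt))).
vt = 0.573 × 12.2 = 6.9906 m and 2√(Dt) = 2√(0.103 × 12.2) = 2.242 m.
Argument (x−vt)/(2√(Dt)) = (8.20 − 6.9906)/2.242 = 0.5394; ½·erfc(0.5394) = 0.2228.
C = 1.56 × 0.2228 = 0.348 mg/L.

0.348 mg/L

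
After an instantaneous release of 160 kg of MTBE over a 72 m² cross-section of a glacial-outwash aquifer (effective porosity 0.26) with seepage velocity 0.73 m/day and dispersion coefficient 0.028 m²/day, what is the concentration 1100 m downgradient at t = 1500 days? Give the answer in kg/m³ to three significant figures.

0.321 kg/m³

For an instantaneous plane source, C(x,t) = M/(n_e·A·√(4πDt)) · exp(−(x−vt)²/(4Dt)), with n_e·A the pore (flow) area.
Plume center vt = 0.73 × 1500 = 1095 m, so the well at 1100 m is 5 m downgradient of the peak.
√(4πDt) = 22.97 m, giving peak height M/(n_e·A·√(4πDt)) = 160/(0.26 × 72 × 22.97) = 0.3721 kg/m³.
(x−vt)²/(4Dt) = (5)²/(4 × 0.028 × 1500) = 0.1488; exp(−0.1488) = 0.8617.
C = 0.3721 × 0.8617 = 0.321 kg/m³.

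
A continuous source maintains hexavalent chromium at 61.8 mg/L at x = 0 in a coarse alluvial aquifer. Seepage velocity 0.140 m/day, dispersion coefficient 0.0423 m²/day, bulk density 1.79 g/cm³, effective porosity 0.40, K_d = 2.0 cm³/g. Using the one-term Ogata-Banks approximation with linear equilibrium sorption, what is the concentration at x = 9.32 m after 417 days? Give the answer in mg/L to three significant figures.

2.06 mg/L

Retardation factor R = 1 + ρ_b·K_d/n = 1 + 1.79 × 2.0/0.40 = 9.950.
Sorption retards both mechanisms: v_R = v/R = 0.01407 m/day, D_R = D/R = 0.004251 m²/day.
v_R·t = 0.01407 × 417 = 5.86719 m; 2√(D_R t) = 2.663 m; argument = (9.32 − 5.86719)/2.663 = 1.297.
C = C₀ × ½·erfc(1.297) = 61.8 × 0.03331 = 2.06 mg/L.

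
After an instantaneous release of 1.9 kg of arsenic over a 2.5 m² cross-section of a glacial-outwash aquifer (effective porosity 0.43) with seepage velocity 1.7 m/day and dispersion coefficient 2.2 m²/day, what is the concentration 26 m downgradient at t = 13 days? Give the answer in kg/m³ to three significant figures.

0.0816 kg/m³

For an instantaneous plane source, C(x,t) = M/(n_e·A·√(4πDt)) · exp(−(x−vt)²/(4Dt)), with n_e·A the pore (flow) area.
Plume center vt = 1.7 × 13 = 22.1 m, so the well at 26 m is 3.9 m downgradient of the peak.
√(4πDt) = 18.96 m, giving peak height M/(n_e·A·√(4πDt)) = 1.9/(0.43 × 2.5 × 18.96) = 0.09322 kg/m³.
(x−vt)²/(4Dt) = (3.9)²/(4 × 2.2 × 13) = 0.1330; exp(−0.1330) = 0.8755.
C = 0.09322 × 0.8755 = 0.0816 kg/m³.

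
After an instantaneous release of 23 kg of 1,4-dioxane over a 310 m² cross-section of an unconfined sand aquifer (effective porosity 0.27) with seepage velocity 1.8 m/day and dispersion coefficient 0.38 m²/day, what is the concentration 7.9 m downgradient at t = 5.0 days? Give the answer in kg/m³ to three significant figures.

For an instantaneous plane source, C(x,t) = M/(n_e·A·√(4πDt)) · exp(−(x−vt)²/(4Dt)), with n_e·A the pore (flow) area.
Plume center vt = 1.8 × 5.0 = 9 m, so the well at 7.9 m is 1.1 m upgradient of the peak.
√(4πDt) = 4.886 m, giving peak height M/(n_e·A·√(4πDt)) = 23/(0.27 × 310 × 4.886) = 0.05624 kg/m³.
(x−vt)²/(4Dt) = (-1.1)²/(4 × 0.38 × 5.0) = 0.1592; exp(−0.1592) = 0.8528.
C = 0.05624 × 0.8528 = 0.0480 kg/m³.

0.0480 kg/m³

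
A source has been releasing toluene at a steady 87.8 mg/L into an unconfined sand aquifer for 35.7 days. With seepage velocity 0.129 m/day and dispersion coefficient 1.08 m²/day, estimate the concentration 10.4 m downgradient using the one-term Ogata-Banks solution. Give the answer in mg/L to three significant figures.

22.4 mg/L

For a continuous step input, C/C₀ ≈ ½·erfc((x−vt)/(2√(Dt))).
vt = 0.129 × 35.7 = 4.6053 m and 2√(Dt) = 2√(1.08 × 35.7) = 12.42 m.
Argument (x−vt)/(2√(Dt)) = (10.4 − 4.6053)/12.42 = 0.4666; ½·erfc(0.4666) = 0.2547.
C = 87.8 × 0.2547 = 22.4 mg/L.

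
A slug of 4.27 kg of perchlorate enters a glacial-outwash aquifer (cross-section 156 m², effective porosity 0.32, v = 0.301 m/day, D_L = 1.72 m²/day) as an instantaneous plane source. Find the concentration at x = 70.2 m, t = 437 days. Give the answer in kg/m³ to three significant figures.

0.000252 kg/m³

For an instantaneous plane source, C(x,t) = M/(n_e·A·√(4πDt)) · exp(−(x−vt)²/(4Dt)), with n_e·A the pore (flow) area.
Plume center vt = 0.301 × 437 = 131.537 m, so the well at 70.2 m is 61.337 m upgradient of the peak.
√(4πDt) = 97.19 m, giving peak height M/(n_e·A·√(4πDt)) = 4.27/(0.32 × 156 × 97.19) = 0.0008801 kg/m³.
(x−vt)²/(4Dt) = (-61.337)²/(4 × 1.72 × 437) = 1.251; exp(−1.251) = 0.2862.
C = 0.0008801 × 0.2862 = 0.000252 kg/m³.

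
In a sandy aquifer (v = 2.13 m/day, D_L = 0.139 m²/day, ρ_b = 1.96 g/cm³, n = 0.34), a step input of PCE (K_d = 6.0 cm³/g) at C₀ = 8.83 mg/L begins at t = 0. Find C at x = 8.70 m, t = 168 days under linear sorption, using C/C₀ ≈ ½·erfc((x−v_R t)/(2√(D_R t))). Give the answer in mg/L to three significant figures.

Retardation factor R = 1 + ρ_b·K_d/n = 1 + 1.96 × 6.0/0.34 = 35.59.
Sorption retards both mechanisms: v_R = v/R = 0.05985 m/day, D_R = D/R = 0.003906 m²/day.
v_R·t = 0.05985 × 168 = 10.0548 m; 2√(D_R t) = 1.620 m; argument = (8.70 − 10.0548)/1.620 = -0.8363.
C = C₀ × ½·erfc(-0.8363) = 8.83 × 0.8815 = 7.78 mg/L.

7.78 mg/L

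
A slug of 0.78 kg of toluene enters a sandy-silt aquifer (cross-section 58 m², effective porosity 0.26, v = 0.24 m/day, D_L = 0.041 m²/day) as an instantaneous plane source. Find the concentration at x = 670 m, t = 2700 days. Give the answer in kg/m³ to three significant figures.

0.000465 kg/m³

For an instantaneous plane source, C(x,t) = M/(n_e·A·√(4πDt)) · exp(−(x−vt)²/(4Dt)), with n_e·A the pore (flow) area.
Plume center vt = 0.24 × 2700 = 648 m, so the well at 670 m is 22 m downgradient of the peak.
√(4πDt) = 37.30 m, giving peak height M/(n_e·A·√(4πDt)) = 0.78/(0.26 × 58 × 37.30) = 0.001387 kg/m³.
(x−vt)²/(4Dt) = (22)²/(4 × 0.041 × 2700) = 1.093; exp(−1.093) = 0.3352.
C = 0.001387 × 0.3352 = 0.000465 kg/m³.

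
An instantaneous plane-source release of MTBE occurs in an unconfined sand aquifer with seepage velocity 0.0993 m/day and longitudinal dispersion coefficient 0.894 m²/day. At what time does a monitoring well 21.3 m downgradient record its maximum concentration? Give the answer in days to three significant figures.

For the 1D instantaneous-source solution, setting ∂C/∂t = 0 at fixed x gives v²t² + 2Dt − x² = 0, so t = (√(D² + v²x²) − D)/v².
√(D² + v²x²) = √(0.894² + 0.0993² × 21.3²) = 2.296; v² = 0.00986049.
t = (2.296 − 0.894)/0.00986049 = 142 days (vs. the pure-advection estimate x/v = 215 d).

142 days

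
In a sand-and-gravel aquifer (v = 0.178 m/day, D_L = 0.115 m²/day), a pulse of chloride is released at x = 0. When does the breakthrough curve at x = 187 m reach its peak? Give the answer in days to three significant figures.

1050 days

For the 1D instantaneous-source solution, setting ∂C/∂t = 0 at fixed x gives v²t² + 2Dt − x² = 0, so t = (√(D² + v²x²) − D)/v².
√(D² + v²x²) = √(0.115² + 0.178² × 187²) = 33.29; v² = 0.031684.
t = (33.29 − 0.115)/0.031684 = 1050 days (vs. the pure-advection estimate x/v = 1050 d).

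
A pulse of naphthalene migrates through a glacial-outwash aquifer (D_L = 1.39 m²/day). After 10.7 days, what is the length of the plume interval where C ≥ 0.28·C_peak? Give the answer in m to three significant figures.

17.4 m

The plume is Gaussian with σ = √(2Dt) = √(2 × 1.39 × 10.7) = 5.454 m.
C/C_peak = exp(−Δx²/(2σ²)) = 0.28 ⇒ Δx = σ·√(−2 ln 0.28) = 5.454 × 1.596 = 8.705 m.
Width = 2Δx = 17.4 m.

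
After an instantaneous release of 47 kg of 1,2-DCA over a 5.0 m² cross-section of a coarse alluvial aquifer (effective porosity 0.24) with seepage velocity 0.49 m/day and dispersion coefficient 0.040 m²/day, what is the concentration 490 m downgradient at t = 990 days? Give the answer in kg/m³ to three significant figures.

For an instantaneous plane source, C(x,t) = M/(n_e·A·√(4πDt)) · exp(−(x−vt)²/(4Dt)), with n_e·A the pore (flow) area.
Plume center vt = 0.49 × 990 = 485.1 m, so the well at 490 m is 4.9 m downgradient of the peak.
√(4πDt) = 22.31 m, giving peak height M/(n_e·A·√(4πDt)) = 47/(0.24 × 5.0 × 22.31) = 1.756 kg/m³.
(x−vt)²/(4Dt) = (4.9)²/(4 × 0.040 × 990) = 0.1516; exp(−0.1516) = 0.8593.
C = 1.756 × 0.8593 = 1.51 kg/m³.

1.51 kg/m³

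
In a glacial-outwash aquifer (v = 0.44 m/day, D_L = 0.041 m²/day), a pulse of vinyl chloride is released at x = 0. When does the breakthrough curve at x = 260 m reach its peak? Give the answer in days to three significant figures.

For the 1D instantaneous-source solution, setting ∂C/∂t = 0 at fixed x gives v²t² + 2Dt − x² = 0, so t = (√(D² + v²x²) − D)/v².
√(D² + v²x²) = √(0.041² + 0.44² × 260²) = 114.4; v² = 0.1936.
t = (114.4 − 0.041)/0.1936 = 591 days (vs. the pure-advection estimate x/v = 591 d).

591 days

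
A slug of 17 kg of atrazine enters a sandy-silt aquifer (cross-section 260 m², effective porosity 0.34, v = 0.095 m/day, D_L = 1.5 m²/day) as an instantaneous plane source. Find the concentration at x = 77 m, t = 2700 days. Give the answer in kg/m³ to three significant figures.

For an instantaneous plane source, C(x,t) = M/(n_e·A·√(4πDt)) · exp(−(x−vt)²/(4Dt)), with n_e·A the pore (flow) area.
Plume center vt = 0.095 × 2700 = 256.5 m, so the well at 77 m is 179.5 m upgradient of the peak.
√(4πDt) = 225.6 m, giving peak height M/(n_e·A·√(4πDt)) = 17/(0.34 × 260 × 225.6) = 0.0008524 kg/m³.
(x−vt)²/(4Dt) = (-179.5)²/(4 × 1.5 × 2700) = 1.989; exp(−1.989) = 0.1368.
C = 0.0008524 × 0.1368 = 0.000117 kg/m³.

0.000117 kg/m³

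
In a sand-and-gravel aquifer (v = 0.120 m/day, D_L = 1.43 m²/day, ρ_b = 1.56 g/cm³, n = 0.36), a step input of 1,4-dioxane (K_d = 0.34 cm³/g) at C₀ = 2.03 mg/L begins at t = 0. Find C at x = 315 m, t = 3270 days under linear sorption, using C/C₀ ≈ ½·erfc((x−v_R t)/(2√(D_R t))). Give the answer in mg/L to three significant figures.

Retardation factor R = 1 + ρ_b·K_d/n = 1 + 1.56 × 0.34/0.36 = 2.473.
Sorption retards both mechanisms: v_R = v/R = 0.04852 m/day, D_R = D/R = 0.5782 m²/day.
v_R·t = 0.04852 × 3270 = 158.6604 m; 2√(D_R t) = 86.96 m; argument = (315 − 158.6604)/86.96 = 1.798.
C = C₀ × ½·erfc(1.798) = 2.03 × 0.005499 = 0.0112 mg/L.

0.0112 mg/L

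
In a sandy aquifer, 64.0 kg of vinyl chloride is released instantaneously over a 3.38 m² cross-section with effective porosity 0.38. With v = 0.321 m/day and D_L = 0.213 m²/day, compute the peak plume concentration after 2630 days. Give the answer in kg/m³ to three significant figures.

0.594 kg/m³

The peak of an instantaneous 1D plume sits at x = vt; there the Gaussian factor is 1 and C_max = M/(n_e·A·√(4πDt)), where n_e·A is the pore area the mass is dissolved in.
√(4πDt) = √(4π × 0.213 × 2630) = 83.90 m, so C_max = 64.0/(0.38 × 3.38 × 83.90) = 0.594 kg/m³.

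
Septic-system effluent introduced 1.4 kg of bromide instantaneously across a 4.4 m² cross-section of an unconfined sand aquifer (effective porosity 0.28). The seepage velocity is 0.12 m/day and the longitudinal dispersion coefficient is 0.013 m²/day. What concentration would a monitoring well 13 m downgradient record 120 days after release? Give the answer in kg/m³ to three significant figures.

For an instantaneous plane source, C(x,t) = M/(n_e·A·√(4πDt)) · exp(−(x−vt)²/(4Dt)), with n_e·A the pore (flow) area.
Plume center vt = 0.12 × 120 = 14.4 m, so the well at 13 m is 1.4 m upgradient of the peak.
√(4πDt) = 4.428 m, giving peak height M/(n_e·A·√(4πDt)) = 1.4/(0.28 × 4.4 × 4.428) = 0.2566 kg/m³.
(x−vt)²/(4Dt) = (-1.4)²/(4 × 0.013 × 120) = 0.3141; exp(−0.3141) = 0.7304.
C = 0.2566 × 0.7304 = 0.187 kg/m³.

0.187 kg/m³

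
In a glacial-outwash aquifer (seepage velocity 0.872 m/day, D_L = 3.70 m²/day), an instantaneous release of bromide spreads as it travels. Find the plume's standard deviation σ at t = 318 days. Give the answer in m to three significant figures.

48.5 m

Dispersive spreading gives a Gaussian with σ² = 2Dt; advection only shifts the center.
σ = √(2 × 3.70 × 318) = 48.5 m.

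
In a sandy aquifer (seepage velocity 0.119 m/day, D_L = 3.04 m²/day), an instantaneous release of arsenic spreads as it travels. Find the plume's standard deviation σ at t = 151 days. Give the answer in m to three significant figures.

Dispersive spreading gives a Gaussian with σ² = 2Dt; advection only shifts the center.
σ = √(2 × 3.04 × 151) = 30.3 m.

30.3 m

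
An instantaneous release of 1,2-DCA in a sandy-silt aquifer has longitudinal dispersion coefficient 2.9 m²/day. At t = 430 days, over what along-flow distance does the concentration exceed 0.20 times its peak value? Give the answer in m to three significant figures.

The plume is Gaussian with σ = √(2Dt) = √(2 × 2.9 × 430) = 49.94 m.
C/C_peak = exp(−Δx²/(2σ²)) = 0.20 ⇒ Δx = σ·√(−2 ln 0.20) = 49.94 × 1.794 = 89.59 m.
Width = 2Δx = 179 m.

179 m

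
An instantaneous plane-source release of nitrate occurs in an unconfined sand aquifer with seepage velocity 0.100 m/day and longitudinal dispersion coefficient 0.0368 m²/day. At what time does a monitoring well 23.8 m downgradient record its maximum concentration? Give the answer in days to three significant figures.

234 days

For the 1D instantaneous-source solution, setting ∂C/∂t = 0 at fixed x gives v²t² + 2Dt − x² = 0, so t = (√(D² + v²x²) − D)/v².
√(D² + v²x²) = √(0.0368² + 0.100² × 23.8²) = 2.380; v² = 0.01.
t = (2.380 − 0.0368)/0.01 = 234 days (vs. the pure-advection estimate x/v = 238 d).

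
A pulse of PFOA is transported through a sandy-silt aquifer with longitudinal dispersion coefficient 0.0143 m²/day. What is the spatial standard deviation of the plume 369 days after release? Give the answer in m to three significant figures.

3.25 m

Dispersive spreading gives a Gaussian with σ² = 2Dt; advection only shifts the center.
σ = √(2 × 0.0143 × 369) = 3.25 m.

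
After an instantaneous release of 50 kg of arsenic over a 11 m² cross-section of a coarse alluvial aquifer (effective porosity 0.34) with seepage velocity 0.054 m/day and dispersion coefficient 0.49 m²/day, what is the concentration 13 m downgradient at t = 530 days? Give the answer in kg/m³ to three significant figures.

For an instantaneous plane source, C(x,t) = M/(n_e·A·√(4πDt)) · exp(−(x−vt)²/(4Dt)), with n_e·A the pore (flow) area.
Plume center vt = 0.054 × 530 = 28.62 m, so the well at 13 m is 15.62 m upgradient of the peak.
√(4πDt) = 57.13 m, giving peak height M/(n_e·A·√(4πDt)) = 50/(0.34 × 11 × 57.13) = 0.2340 kg/m³.
(x−vt)²/(4Dt) = (-15.62)²/(4 × 0.49 × 530) = 0.2349; exp(−0.2349) = 0.7906.
C = 0.2340 × 0.7906 = 0.185 kg/m³.

0.185 kg/m³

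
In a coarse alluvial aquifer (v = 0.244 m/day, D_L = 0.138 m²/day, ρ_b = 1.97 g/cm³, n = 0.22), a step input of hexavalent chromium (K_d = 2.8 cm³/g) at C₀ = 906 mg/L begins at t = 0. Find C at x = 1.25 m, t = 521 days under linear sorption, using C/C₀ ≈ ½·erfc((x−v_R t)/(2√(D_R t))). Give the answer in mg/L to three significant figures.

850 mg/L

Retardation factor R = 1 + ρ_b·K_d/n = 1 + 1.97 × 2.8/0.22 = 26.07.
Sorption retards both mechanisms: v_R = v/R = 0.009359 m/day, D_R = D/R = 0.005293 m²/day.
v_R·t = 0.009359 × 521 = 4.876039 m; 2√(D_R t) = 3.321 m; argument = (1.25 − 4.876039)/3.321 = -1.092.
C = C₀ × ½·erfc(-1.092) = 906 × 0.9387 = 850 mg/L.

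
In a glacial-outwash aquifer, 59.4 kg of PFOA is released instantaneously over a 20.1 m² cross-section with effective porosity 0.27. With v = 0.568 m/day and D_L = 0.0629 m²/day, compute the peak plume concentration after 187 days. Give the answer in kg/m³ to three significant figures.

0.900 kg/m³

The peak of an instantaneous 1D plume sits at x = vt; there the Gaussian factor is 1 and C_max = M/(n_e·A·√(4πDt)), where n_e·A is the pore area the mass is dissolved in.
√(4πDt) = √(4π × 0.0629 × 187) = 12.16 m, so C_max = 59.4/(0.27 × 20.1 × 12.16) = 0.900 kg/m³.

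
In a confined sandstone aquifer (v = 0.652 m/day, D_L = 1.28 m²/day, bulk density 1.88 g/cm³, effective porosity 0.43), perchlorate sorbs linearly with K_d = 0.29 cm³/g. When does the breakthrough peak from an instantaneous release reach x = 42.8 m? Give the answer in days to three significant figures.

Retardation factor R = 1 + ρ_b·K_d/n = 1 + 1.88 × 0.29/0.43 = 2.268.
Sorption retards both mechanisms: v_R = v/R = 0.2875 m/day, D_R = D/R = 0.5644 m²/day.
Peak time from v_R²t² + 2D_R t − x² = 0: t = (√(D_R² + v_R²x²) − D_R)/v_R².
√(D_R² + v_R²x²) = √(0.5644² + 0.2875² × 42.8²) = 12.32; v_R² = 0.08266.
t = (12.32 − 0.5644)/0.08266 = 142 days.

142 days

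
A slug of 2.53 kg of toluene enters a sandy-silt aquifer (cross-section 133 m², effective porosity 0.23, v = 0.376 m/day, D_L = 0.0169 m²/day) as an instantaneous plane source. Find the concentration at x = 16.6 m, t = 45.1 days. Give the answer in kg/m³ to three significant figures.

0.0256 kg/m³

For an instantaneous plane source, C(x,t) = M/(n_e·A·√(4πDt)) · exp(−(x−vt)²/(4Dt)), with n_e·A the pore (flow) area.
Plume center vt = 0.376 × 45.1 = 16.9576 m, so the well at 16.6 m is 0.3576 m upgradient of the peak.
√(4πDt) = 3.095 m, giving peak height M/(n_e·A·√(4πDt)) = 2.53/(0.23 × 133 × 3.095) = 0.02672 kg/m³.
(x−vt)²/(4Dt) = (-0.3576)²/(4 × 0.0169 × 45.1) = 0.04194; exp(−0.04194) = 0.9589.
C = 0.02672 × 0.9589 = 0.0256 kg/m³.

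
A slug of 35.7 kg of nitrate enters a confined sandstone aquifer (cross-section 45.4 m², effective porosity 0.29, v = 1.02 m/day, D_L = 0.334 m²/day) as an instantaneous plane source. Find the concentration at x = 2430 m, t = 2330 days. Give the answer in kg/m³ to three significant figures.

For an instantaneous plane source, C(x,t) = M/(n_e·A·√(4πDt)) · exp(−(x−vt)²/(4Dt)), with n_e·A the pore (flow) area.
Plume center vt = 1.02 × 2330 = 2376.6 m, so the well at 2430 m is 53.4 m downgradient of the peak.
√(4πDt) = 98.89 m, giving peak height M/(n_e·A·√(4πDt)) = 35.7/(0.29 × 45.4 × 98.89) = 0.02742 kg/m³.
(x−vt)²/(4Dt) = (53.4)²/(4 × 0.334 × 2330) = 0.9161; exp(−0.9161) = 0.4001.
C = 0.02742 × 0.4001 = 0.0110 kg/m³.

0.0110 kg/m³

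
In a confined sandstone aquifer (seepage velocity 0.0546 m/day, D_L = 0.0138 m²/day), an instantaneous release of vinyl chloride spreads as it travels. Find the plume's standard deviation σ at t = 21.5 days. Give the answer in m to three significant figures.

0.770 m

Dispersive spreading gives a Gaussian with σ² = 2Dt; advection only shifts the center.
σ = √(2 × 0.0138 × 21.5) = 0.770 m.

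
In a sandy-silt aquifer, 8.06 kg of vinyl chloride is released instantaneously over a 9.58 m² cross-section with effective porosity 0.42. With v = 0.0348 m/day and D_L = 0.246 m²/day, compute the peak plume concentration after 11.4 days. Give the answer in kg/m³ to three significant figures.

0.337 kg/m³

The peak of an instantaneous 1D plume sits at x = vt; there the Gaussian factor is 1 and C_max = M/(n_e·A·√(4πDt)), where n_e·A is the pore area the mass is dissolved in.
√(4πDt) = √(4π × 0.246 × 11.4) = 5.936 m, so C_max = 8.06/(0.42 × 9.58 × 5.936) = 0.337 kg/m³.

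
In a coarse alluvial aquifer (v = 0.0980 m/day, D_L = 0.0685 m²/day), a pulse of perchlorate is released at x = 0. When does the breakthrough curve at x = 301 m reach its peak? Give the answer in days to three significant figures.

3060 days

For the 1D instantaneous-source solution, setting ∂C/∂t = 0 at fixed x gives v²t² + 2Dt − x² = 0, so t = (√(D² + v²x²) − D)/v².
√(D² + v²x²) = √(0.0685² + 0.0980² × 301²) = 29.50; v² = 0.009604.
t = (29.50 − 0.0685)/0.009604 = 3060 days (vs. the pure-advection estimate x/v = 3070 d).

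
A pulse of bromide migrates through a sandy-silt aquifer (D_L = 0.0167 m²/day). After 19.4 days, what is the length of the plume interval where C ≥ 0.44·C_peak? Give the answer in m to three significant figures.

The plume is Gaussian with σ = √(2Dt) = √(2 × 0.0167 × 19.4) = 0.8050 m.
C/C_peak = exp(−Δx²/(2σ²)) = 0.44 ⇒ Δx = σ·√(−2 ln 0.44) = 0.8050 × 1.281 = 1.031 m.
Width = 2Δx = 2.06 m.

2.06 m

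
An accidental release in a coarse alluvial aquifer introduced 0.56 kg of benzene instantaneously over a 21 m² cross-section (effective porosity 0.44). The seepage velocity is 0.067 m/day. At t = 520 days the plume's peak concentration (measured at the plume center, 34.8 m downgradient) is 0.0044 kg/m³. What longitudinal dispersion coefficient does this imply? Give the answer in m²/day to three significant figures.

At the plume center C_max = M/(n_e·A·√(4πDt)), so D = M²/(4πt·(n_e·A·C_max)²).
n_e·A·C_max = 0.44 × 21 × 0.0044 = 0.04066 kg/m.
D = 0.56²/(4π × 520 × 0.04066²) = 0.0290 m²/day.

0.0290 m²/day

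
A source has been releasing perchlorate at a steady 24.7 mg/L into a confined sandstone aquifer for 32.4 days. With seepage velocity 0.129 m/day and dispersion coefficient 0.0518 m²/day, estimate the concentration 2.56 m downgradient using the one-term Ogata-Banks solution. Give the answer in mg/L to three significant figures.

For a continuous step input, C/C₀ ≈ ½·erfc((x−vt)/(2√(Dt))).
vt = 0.129 × 32.4 = 4.1796 m and 2√(Dt) = 2√(0.0518 × 32.4) = 2.591 m.
Argument (x−vt)/(2√(Dt)) = (2.56 − 4.1796)/2.591 = -0.6251; ½·erfc(-0.6251) = 0.8117.
C = 24.7 × 0.8117 = 20.0 mg/L.

20.0 mg/L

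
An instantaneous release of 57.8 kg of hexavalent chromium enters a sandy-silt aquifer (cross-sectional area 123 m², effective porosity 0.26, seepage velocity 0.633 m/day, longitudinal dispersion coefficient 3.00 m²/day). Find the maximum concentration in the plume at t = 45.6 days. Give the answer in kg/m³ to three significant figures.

The peak of an instantaneous 1D plume sits at x = vt; there the Gaussian factor is 1 and C_max = M/(n_e·A·√(4πDt)), where n_e·A is the pore area the mass is dissolved in.
√(4πDt) = √(4π × 3.00 × 45.6) = 41.46 m, so C_max = 57.8/(0.26 × 123 × 41.46) = 0.0436 kg/m³.

0.0436 kg/m³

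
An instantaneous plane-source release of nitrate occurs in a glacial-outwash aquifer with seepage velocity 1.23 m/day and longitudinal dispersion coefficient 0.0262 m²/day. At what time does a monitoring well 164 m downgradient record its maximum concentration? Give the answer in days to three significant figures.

133 days

For the 1D instantaneous-source solution, setting ∂C/∂t = 0 at fixed x gives v²t² + 2Dt − x² = 0, so t = (√(D² + v²x²) − D)/v².
√(D² + v²x²) = √(0.0262² + 1.23² × 164²) = 201.7; v² = 1.5129.
t = (201.7 − 0.0262)/1.5129 = 133 days (vs. the pure-advection estimate x/v = 133 d).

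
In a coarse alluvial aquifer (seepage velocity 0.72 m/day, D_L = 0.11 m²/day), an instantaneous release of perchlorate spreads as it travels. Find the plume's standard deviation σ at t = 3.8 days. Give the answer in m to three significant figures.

0.914 m

Dispersive spreading gives a Gaussian with σ² = 2Dt; advection only shifts the center.
σ = √(2 × 0.11 × 3.8) = 0.914 m.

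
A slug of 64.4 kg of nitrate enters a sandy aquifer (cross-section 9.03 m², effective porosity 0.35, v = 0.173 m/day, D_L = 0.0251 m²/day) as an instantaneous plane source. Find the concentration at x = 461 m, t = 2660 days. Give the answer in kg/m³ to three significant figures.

For an instantaneous plane source, C(x,t) = M/(n_e·A·√(4πDt)) · exp(−(x−vt)²/(4Dt)), with n_e·A the pore (flow) area.
Plume center vt = 0.173 × 2660 = 460.18 m, so the well at 461 m is 0.82 m downgradient of the peak.
√(4πDt) = 28.97 m, giving peak height M/(n_e·A·√(4πDt)) = 64.4/(0.35 × 9.03 × 28.97) = 0.7034 kg/m³.
(x−vt)²/(4Dt) = (0.82)²/(4 × 0.0251 × 2660) = 0.002518; exp(−0.002518) = 0.9975.
C = 0.7034 × 0.9975 = 0.702 kg/m³.

0.702 kg/m³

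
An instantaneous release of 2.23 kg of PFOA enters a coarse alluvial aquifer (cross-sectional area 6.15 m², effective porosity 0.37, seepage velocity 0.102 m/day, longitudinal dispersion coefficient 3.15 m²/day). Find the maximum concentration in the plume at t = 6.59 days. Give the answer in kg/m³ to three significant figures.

0.0607 kg/m³

The peak of an instantaneous 1D plume sits at x = vt; there the Gaussian factor is 1 and C_max = M/(n_e·A·√(4πDt)), where n_e·A is the pore area the mass is dissolved in.
√(4πDt) = √(4π × 3.15 × 6.59) = 16.15 m, so C_max = 2.23/(0.37 × 6.15 × 16.15) = 0.0607 kg/m³.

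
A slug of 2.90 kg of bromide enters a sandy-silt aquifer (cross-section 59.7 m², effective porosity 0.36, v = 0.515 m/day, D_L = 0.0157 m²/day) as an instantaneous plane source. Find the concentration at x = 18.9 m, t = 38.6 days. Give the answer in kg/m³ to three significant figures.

For an instantaneous plane source, C(x,t) = M/(n_e·A·√(4πDt)) · exp(−(x−vt)²/(4Dt)), with n_e·A the pore (flow) area.
Plume center vt = 0.515 × 38.6 = 19.879 m, so the well at 18.9 m is 0.979 m upgradient of the peak.
√(4πDt) = 2.760 m, giving peak height M/(n_e·A·√(4πDt)) = 2.90/(0.36 × 59.7 × 2.760) = 0.04889 kg/m³.
(x−vt)²/(4Dt) = (-0.979)²/(4 × 0.0157 × 38.6) = 0.3954; exp(−0.3954) = 0.6734.
C = 0.04889 × 0.6734 = 0.0329 kg/m³.

0.0329 kg/m³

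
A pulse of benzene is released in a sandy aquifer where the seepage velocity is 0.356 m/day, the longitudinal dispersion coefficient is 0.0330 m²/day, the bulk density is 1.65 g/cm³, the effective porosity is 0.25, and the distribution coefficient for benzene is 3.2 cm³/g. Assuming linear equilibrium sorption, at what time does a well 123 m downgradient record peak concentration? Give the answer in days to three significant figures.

7640 days

Retardation factor R = 1 + ρ_b·K_d/n = 1 + 1.65 × 3.2/0.25 = 22.12.
Sorption retards both mechanisms: v_R = v/R = 0.01609 m/day, D_R = D/R = 0.001492 m²/day.
Peak time from v_R²t² + 2D_R t − x² = 0: t = (√(D_R² + v_R²x²) − D_R)/v_R².
√(D_R² + v_R²x²) = √(0.001492² + 0.01609² × 123²) = 1.979; v_R² = 0.0002589.
t = (1.979 − 0.001492)/0.0002589 = 7640 days.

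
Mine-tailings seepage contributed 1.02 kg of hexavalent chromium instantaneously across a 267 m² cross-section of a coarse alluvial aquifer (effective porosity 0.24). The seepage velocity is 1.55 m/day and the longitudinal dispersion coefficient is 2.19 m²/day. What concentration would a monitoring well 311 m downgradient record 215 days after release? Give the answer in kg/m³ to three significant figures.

For an instantaneous plane source, C(x,t) = M/(n_e·A·√(4πDt)) · exp(−(x−vt)²/(4Dt)), with n_e·A the pore (flow) area.
Plume center vt = 1.55 × 215 = 333.25 m, so the well at 311 m is 22.25 m upgradient of the peak.
√(4πDt) = 76.92 m, giving peak height M/(n_e·A·√(4πDt)) = 1.02/(0.24 × 267 × 76.92) = 0.0002069 kg/m³.
(x−vt)²/(4Dt) = (-22.25)²/(4 × 2.19 × 215) = 0.2629; exp(−0.2629) = 0.7688.
C = 0.0002069 × 0.7688 = 0.000159 kg/m³.

0.000159 kg/m³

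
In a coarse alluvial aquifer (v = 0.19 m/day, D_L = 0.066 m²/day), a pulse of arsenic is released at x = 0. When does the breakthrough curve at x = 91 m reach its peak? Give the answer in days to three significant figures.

For the 1D instantaneous-source solution, setting ∂C/∂t = 0 at fixed x gives v²t² + 2Dt − x² = 0, so t = (√(D² + v²x²) − D)/v².
√(D² + v²x²) = √(0.066² + 0.19² × 91²) = 17.29; v² = 0.0361.
t = (17.29 − 0.066)/0.0361 = 477 days (vs. the pure-advection estimate x/v = 479 d).

477 days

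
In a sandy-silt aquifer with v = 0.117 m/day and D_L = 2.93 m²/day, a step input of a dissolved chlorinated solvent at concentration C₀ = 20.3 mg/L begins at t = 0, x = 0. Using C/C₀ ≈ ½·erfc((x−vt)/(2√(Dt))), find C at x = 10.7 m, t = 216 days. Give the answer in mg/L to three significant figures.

For a continuous step input, C/C₀ ≈ ½·erfc((x−vt)/(2√(Dt))).
vt = 0.117 × 216 = 25.272 m and 2√(Dt) = 2√(2.93 × 216) = 50.31 m.
Argument (x−vt)/(2√(Dt)) = (10.7 − 25.272)/50.31 = -0.2896; ½·erfc(-0.2896) = 0.6589.
C = 20.3 × 0.6589 = 13.4 mg/L.

13.4 mg/L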